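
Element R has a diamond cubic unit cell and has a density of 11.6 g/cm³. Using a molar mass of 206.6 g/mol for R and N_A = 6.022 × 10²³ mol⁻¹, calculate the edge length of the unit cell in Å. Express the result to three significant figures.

With Z = 8 atoms per diamond cubic cell, a³ = Z·M/(N_A·ρ) = 8 × 206.6 / (6.022 × 10²³ × 11.60 g/cm³) = 2.366 × 10^-22 cm³.
a = (2.366 × 10^-22)^(1/3) = 6.185 × 10^-8 cm = 6.19 Å.

6.19 Å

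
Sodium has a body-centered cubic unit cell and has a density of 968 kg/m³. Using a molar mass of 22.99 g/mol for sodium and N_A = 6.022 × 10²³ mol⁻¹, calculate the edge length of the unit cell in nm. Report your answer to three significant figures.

With Z = 2 atoms per BCC cell, a³ = Z·M/(N_A·ρ) = 2 × 22.99 / (6.022 × 10²³ × 0.9680 g/cm³) = 7.888 × 10^-23 cm³.
a = (7.888 × 10^-23)^(1/3) = 4.289 × 10^-8 cm = 0.429 nm.

0.429 nm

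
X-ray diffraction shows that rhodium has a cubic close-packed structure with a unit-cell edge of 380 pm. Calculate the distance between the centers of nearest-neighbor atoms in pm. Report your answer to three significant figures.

In an FCC structure, atoms touch along the face diagonal, so √2·a = 4r; the nearest-neighbor distance equals 2r = 0.7071·a.
d = 0.7071 × 380 = 269 pm.

269 pm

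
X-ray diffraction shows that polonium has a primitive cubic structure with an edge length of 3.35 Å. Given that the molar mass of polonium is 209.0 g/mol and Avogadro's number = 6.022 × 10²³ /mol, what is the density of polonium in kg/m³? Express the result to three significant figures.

9230 kg/m³

A simple cubic unit cell contains Z = 1 atom.
Cell volume: a³ = (3.35 Å)³ = (3.350 × 10^-8 cm)³ = 3.760 × 10^-23 cm³.
ρ = Z·M/(N_A·a³) = 1 × 209.0 / (6.022 × 10²³ × 3.760 × 10^-23) = 9.231 g/cm³ = 9230 kg/m³.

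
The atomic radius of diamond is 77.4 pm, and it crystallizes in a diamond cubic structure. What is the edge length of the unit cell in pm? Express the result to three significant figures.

In a diamond cubic lattice, nearest neighbors lie along the body diagonal with √3·a = 8r.
a = 8r/√3 = 8 × 77.4 / 1.7321 = 357 pm.

357 pm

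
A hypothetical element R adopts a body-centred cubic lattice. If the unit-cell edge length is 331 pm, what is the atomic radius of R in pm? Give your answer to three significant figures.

143 pm

In a BCC lattice, atoms touch along the body diagonal, so √3·a = 4r.
r = √3·a/4 = 1.7321 × 331 / 4 = 143 pm.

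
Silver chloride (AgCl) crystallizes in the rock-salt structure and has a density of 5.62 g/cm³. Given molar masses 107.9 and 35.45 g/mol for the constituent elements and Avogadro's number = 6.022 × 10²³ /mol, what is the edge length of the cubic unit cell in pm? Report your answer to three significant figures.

M(AgCl) = 143.35 g/mol; Z = 4 formula units per cell.
a³ = Z·M/(N_A·ρ) = 4 × 143.35 / (6.022 × 10²³ × 5.62) = 1.694 × 10^-22 cm³, so a = 5.533 × 10^-8 cm = 553 pm.

553 pm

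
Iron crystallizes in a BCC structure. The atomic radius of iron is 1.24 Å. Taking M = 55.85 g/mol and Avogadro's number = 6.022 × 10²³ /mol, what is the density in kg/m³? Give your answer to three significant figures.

7900 kg/m³

In a BCC lattice, atoms touch along the body diagonal, so √3·a = 4r, giving a = 2.864 Å = 2.864 × 10^-8 cm.
With Z = 2, ρ = Z·M/(N_A·a³) = 2 × 55.85 / (6.022 × 10²³ × 2.348 × 10^-23) = 7.899 g/cm³ = 7900 kg/m³.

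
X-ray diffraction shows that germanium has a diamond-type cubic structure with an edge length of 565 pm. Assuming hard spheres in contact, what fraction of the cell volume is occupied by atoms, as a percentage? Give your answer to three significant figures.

34.0%

In a diamond cubic lattice nearest neighbors lie along the body diagonal with √3·a = 8r, so r = 0.2165a = 122.3 pm.
Packing fraction = Z·(4/3)πr³ / a³ = 8 × (4/3)π × (122.3)³ / (565)³ = 0.3401 = 34.0%.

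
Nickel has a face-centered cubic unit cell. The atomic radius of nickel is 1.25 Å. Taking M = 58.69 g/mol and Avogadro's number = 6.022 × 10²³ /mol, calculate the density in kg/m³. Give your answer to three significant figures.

In an FCC lattice, atoms touch along the face diagonal, so √2·a = 4r, giving a = 3.536 Å = 3.536 × 10^-8 cm.
With Z = 4, ρ = Z·M/(N_A·a³) = 4 × 58.69 / (6.022 × 10²³ × 4.419 × 10^-23) = 8.821 g/cm³ = 8820 kg/m³.

8820 kg/m³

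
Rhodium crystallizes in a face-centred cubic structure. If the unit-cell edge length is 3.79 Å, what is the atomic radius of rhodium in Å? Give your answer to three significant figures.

1.34 Å

In an FCC lattice, atoms touch along the face diagonal, so √2·a = 4r.
r = √2·a/4 = 1.4142 × 3.79 / 4 = 1.34 Å.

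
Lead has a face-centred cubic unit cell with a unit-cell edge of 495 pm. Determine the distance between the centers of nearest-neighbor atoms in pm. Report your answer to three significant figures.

In an FCC structure, atoms touch along the face diagonal, so √2·a = 4r; the nearest-neighbor distance equals 2r = 0.7071·a.
d = 0.7071 × 495 = 350 pm.

350 pm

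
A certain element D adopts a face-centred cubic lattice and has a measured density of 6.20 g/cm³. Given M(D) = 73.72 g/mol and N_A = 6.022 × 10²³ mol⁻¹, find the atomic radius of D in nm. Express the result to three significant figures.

For an FCC cell (Z = 4), a³ = Z·M/(N_A·ρ) = 4 × 73.72 / (6.022 × 10²³ × 6.200) = 7.898 × 10^-23 cm³, so a = 4.290 × 10^-8 cm = 0.4290 nm.
Atoms touch along the face diagonal, so √2·a = 4r, so r = 0.3536 × a = 0.152 nm.

0.152 nm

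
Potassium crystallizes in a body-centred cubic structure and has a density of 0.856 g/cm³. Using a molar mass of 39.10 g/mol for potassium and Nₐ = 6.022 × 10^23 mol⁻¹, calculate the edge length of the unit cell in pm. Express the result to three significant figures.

With Z = 2 atoms per BCC cell, a³ = Z·M/(N_A·ρ) = 2 × 39.10 / (6.022 × 10²³ × 0.8560 g/cm³) = 1.517 × 10^-22 cm³.
a = (1.517 × 10^-22)^(1/3) = 5.333 × 10^-8 cm = 533 pm.

533 pm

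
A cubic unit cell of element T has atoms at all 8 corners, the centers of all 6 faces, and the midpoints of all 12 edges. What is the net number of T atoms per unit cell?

Corner atoms are shared by 8 cells (1/8 each), face atoms by 2 (1/2 each), edge atoms by 4 (1/4 each).
Net atoms = 8 × 1/8 + 6 × 1/2 + 12 × 1/4 = 1 + 3 + 3 = 7.

7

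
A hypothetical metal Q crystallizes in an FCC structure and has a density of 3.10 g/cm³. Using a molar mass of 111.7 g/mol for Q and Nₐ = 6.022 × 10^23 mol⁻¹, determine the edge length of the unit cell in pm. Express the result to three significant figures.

621 pm

With Z = 4 atoms per FCC cell, a³ = Z·M/(N_A·ρ) = 4 × 111.7 / (6.022 × 10²³ × 3.100 g/cm³) = 2.393 × 10^-22 cm³.
a = (2.393 × 10^-22)^(1/3) = 6.209 × 10^-8 cm = 621 pm.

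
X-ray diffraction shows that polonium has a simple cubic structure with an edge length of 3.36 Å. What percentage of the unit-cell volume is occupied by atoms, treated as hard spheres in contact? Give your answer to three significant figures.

52.4%

In a simple cubic lattice atoms touch along the cell edge, so a = 2r, so r = 0.5000a = 1.680 Å.
Packing fraction = Z·(4/3)πr³ / a³ = 1 × (4/3)π × (1.680)³ / (3.36)³ = 0.5236 = 52.4%.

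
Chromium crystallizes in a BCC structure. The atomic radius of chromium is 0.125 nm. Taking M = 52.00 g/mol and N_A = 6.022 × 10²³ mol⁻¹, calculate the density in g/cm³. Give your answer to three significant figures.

In a BCC lattice, atoms touch along the body diagonal, so √3·a = 4r, giving a = 0.2887 nm = 2.887 × 10^-8 cm.
With Z = 2, ρ = Z·M/(N_A·a³) = 2 × 52.00 / (6.022 × 10²³ × 2.406 × 10^-23) = 7.179 g/cm³.

7.18 g/cm³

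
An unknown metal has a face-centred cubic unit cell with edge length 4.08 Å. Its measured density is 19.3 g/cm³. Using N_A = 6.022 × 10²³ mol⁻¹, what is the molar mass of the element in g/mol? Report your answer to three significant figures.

197 g/mol

An FCC cell has Z = 4 atoms; a = 4.080 × 10^-8 cm.
M = ρ·N_A·a³/Z = 19.3 × 6.022 × 10²³ × 6.792 × 10^-23 / 4 = 197 g/mol.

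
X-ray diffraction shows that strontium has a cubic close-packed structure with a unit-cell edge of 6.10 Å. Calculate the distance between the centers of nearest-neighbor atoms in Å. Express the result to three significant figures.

4.31 Å

In an FCC structure, atoms touch along the face diagonal, so √2·a = 4r; the nearest-neighbor distance equals 2r = 0.7071·a.
d = 0.7071 × 6.10 = 4.31 Å.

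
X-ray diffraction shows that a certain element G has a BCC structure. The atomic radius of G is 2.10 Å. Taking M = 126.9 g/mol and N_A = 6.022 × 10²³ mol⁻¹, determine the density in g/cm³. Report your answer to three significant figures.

In a BCC lattice, atoms touch along the body diagonal, so √3·a = 4r, giving a = 4.850 Å = 4.850 × 10^-8 cm.
With Z = 2, ρ = Z·M/(N_A·a³) = 2 × 126.9 / (6.022 × 10²³ × 1.141 × 10^-22) = 3.695 g/cm³.

3.69 g/cm³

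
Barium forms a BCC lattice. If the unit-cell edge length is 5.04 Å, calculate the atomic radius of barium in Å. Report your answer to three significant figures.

In a BCC lattice, atoms touch along the body diagonal, so √3·a = 4r.
r = √3·a/4 = 1.7321 × 5.04 / 4 = 2.18 Å.

2.18 Å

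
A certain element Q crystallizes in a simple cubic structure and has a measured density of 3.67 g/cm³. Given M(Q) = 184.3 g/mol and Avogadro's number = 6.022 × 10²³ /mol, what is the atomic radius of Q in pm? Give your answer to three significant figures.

For a simple cubic cell (Z = 1), a³ = Z·M/(N_A·ρ) = 1 × 184.3 / (6.022 × 10²³ × 3.670) = 8.339 × 10^-23 cm³, so a = 4.369 × 10^-8 cm = 436.9 pm.
Atoms touch along the cell edge, so a = 2r, so r = 0.5000 × a = 218 pm.

218 pm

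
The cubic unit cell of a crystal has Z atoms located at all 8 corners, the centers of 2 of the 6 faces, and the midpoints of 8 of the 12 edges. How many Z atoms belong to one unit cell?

Corner atoms are shared by 8 cells (1/8 each), face atoms by 2 (1/2 each), edge atoms by 4 (1/4 each).
Net atoms = 8 × 1/8 + 2 × 1/2 + 8 × 1/4 = 1 + 1 + 2 = 4.

4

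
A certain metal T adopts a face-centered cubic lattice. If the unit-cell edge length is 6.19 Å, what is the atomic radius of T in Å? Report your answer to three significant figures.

In an FCC lattice, atoms touch along the face diagonal, so √2·a = 4r.
r = √2·a/4 = 1.4142 × 6.19 / 4 = 2.19 Å.

2.19 Å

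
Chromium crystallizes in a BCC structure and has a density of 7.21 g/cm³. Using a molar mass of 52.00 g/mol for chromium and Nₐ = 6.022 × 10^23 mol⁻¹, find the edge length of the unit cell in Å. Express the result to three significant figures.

2.88 Å

With Z = 2 atoms per BCC cell, a³ = Z·M/(N_A·ρ) = 2 × 52.00 / (6.022 × 10²³ × 7.210 g/cm³) = 2.395 × 10^-23 cm³.
a = (2.395 × 10^-23)^(1/3) = 2.883 × 10^-8 cm = 2.88 Å.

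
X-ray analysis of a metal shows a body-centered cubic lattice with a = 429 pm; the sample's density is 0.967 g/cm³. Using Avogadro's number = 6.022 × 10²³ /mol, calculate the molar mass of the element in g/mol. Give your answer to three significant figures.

A BCC cell has Z = 2 atoms; a = 4.290 × 10^-8 cm.
M = ρ·N_A·a³/Z = 0.967 × 6.022 × 10²³ × 7.895 × 10^-23 / 2 = 23.0 g/mol.

23.0 g/mol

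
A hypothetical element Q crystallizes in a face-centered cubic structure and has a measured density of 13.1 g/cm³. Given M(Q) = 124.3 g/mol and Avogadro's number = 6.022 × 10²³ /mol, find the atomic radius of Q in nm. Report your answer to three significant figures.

0.141 nm

For an FCC cell (Z = 4), a³ = Z·M/(N_A·ρ) = 4 × 124.3 / (6.022 × 10²³ × 13.10) = 6.303 × 10^-23 cm³, so a = 3.980 × 10^-8 cm = 0.3980 nm.
Atoms touch along the face diagonal, so √2·a = 4r, so r = 0.3536 × a = 0.141 nm.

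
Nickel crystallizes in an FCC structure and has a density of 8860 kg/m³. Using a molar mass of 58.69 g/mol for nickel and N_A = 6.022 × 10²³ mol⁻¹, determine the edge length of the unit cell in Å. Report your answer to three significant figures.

3.53 Å

With Z = 4 atoms per FCC cell, a³ = Z·M/(N_A·ρ) = 4 × 58.69 / (6.022 × 10²³ × 8.860 g/cm³) = 4.400 × 10^-23 cm³.
a = (4.400 × 10^-23)^(1/3) = 3.530 × 10^-8 cm = 3.53 Å.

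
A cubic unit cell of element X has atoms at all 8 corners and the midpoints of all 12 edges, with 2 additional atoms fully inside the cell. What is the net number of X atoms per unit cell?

6

Corner atoms are shared by 8 cells (1/8 each), edge atoms by 4 (1/4 each), interior atoms are unshared.
Net atoms = 8 × 1/8 + 12 × 1/4 + 2 = 1 + 3 + 2 = 6.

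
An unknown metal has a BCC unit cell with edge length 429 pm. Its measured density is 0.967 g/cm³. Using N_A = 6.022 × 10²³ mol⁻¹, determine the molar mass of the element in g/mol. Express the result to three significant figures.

A BCC cell has Z = 2 atoms; a = 4.290 × 10^-8 cm.
M = ρ·N_A·a³/Z = 0.967 × 6.022 × 10²³ × 7.895 × 10^-23 / 2 = 23.0 g/mol.

23.0 g/mol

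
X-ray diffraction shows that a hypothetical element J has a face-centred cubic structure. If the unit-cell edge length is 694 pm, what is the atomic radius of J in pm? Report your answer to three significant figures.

In an FCC lattice, atoms touch along the face diagonal, so √2·a = 4r.
r = √2·a/4 = 1.4142 × 694 / 4 = 245 pm.

245 pm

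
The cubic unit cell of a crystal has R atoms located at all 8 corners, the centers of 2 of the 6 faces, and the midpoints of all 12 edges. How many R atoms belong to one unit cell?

Corner atoms are shared by 8 cells (1/8 each), face atoms by 2 (1/2 each), edge atoms by 4 (1/4 each).
Net atoms = 8 × 1/8 + 2 × 1/2 + 12 × 1/4 = 1 + 1 + 3 = 5.

5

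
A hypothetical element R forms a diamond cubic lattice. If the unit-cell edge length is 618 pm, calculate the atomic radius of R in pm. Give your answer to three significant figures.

In a diamond cubic lattice, nearest neighbors lie along the body diagonal with √3·a = 8r.
r = √3·a/8 = 1.7321 × 618 / 8 = 134 pm.

134 pm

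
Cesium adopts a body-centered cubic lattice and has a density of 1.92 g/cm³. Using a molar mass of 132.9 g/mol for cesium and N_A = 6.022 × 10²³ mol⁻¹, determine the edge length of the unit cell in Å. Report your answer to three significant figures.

6.13 Å

With Z = 2 atoms per BCC cell, a³ = Z·M/(N_A·ρ) = 2 × 132.9 / (6.022 × 10²³ × 1.920 g/cm³) = 2.299 × 10^-22 cm³.
a = (2.299 × 10^-22)^(1/3) = 6.126 × 10^-8 cm = 6.13 Å.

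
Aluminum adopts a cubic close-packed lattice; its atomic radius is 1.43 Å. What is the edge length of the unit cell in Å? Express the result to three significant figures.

4.04 Å

In an FCC lattice, atoms touch along the face diagonal, so √2·a = 4r.
a = 4r/√2 = 4 × 1.43 / 1.4142 = 4.04 Å.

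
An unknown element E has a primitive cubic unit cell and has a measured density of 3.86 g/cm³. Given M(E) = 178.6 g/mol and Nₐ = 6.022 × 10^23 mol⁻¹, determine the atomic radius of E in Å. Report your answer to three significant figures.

2.13 Å

For a simple cubic cell (Z = 1), a³ = Z·M/(N_A·ρ) = 1 × 178.6 / (6.022 × 10²³ × 3.860) = 7.683 × 10^-23 cm³, so a = 4.251 × 10^-8 cm = 4.251 Å.
Atoms touch along the cell edge, so a = 2r, so r = 0.5000 × a = 2.13 Å.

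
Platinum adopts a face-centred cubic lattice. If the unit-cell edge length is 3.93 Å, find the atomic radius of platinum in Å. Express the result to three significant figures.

1.39 Å

In an FCC lattice, atoms touch along the face diagonal, so √2·a = 4r.
r = √2·a/4 = 1.4142 × 3.93 / 4 = 1.39 Å.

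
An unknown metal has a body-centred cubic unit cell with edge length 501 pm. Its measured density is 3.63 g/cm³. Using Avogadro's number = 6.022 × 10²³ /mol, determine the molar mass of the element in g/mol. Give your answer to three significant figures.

A BCC cell has Z = 2 atoms; a = 5.010 × 10^-8 cm.
M = ρ·N_A·a³/Z = 3.63 × 6.022 × 10²³ × 1.258 × 10^-22 / 2 = 137 g/mol.

137 g/mol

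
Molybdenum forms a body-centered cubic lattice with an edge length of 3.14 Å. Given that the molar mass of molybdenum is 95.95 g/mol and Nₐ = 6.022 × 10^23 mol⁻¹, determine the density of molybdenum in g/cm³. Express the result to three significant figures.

10.3 g/cm³

A BCC unit cell contains Z = 2 atoms.
Cell volume: a³ = (3.14 Å)³ = (3.140 × 10^-8 cm)³ = 3.096 × 10^-23 cm³.
ρ = Z·M/(N_A·a³) = 2 × 95.95 / (6.022 × 10²³ × 3.096 × 10^-23) = 10.29 g/cm³.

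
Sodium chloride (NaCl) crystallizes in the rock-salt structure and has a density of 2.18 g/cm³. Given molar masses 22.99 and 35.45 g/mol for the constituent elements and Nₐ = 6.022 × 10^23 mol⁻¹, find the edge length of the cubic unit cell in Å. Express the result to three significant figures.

M(NaCl) = 58.44 g/mol; Z = 4 formula units per cell.
a³ = Z·M/(N_A·ρ) = 4 × 58.44 / (6.022 × 10²³ × 2.18) = 1.781 × 10^-22 cm³, so a = 5.626 × 10^-8 cm = 5.63 Å.

5.63 Å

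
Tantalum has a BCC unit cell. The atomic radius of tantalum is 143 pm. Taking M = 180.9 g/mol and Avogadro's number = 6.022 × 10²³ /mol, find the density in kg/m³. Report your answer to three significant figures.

16700 kg/m³

In a BCC lattice, atoms touch along the body diagonal, so √3·a = 4r, giving a = 330.2 pm = 3.302 × 10^-8 cm.
With Z = 2, ρ = Z·M/(N_A·a³) = 2 × 180.9 / (6.022 × 10²³ × 3.602 × 10^-23) = 16.68 g/cm³ = 16700 kg/m³.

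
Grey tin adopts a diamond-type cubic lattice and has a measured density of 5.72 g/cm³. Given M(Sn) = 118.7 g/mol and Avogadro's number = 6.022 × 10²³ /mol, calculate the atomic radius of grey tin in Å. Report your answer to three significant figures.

1.41 Å

For a diamond cubic cell (Z = 8), a³ = Z·M/(N_A·ρ) = 8 × 118.7 / (6.022 × 10²³ × 5.720) = 2.757 × 10^-22 cm³, so a = 6.508 × 10^-8 cm = 6.508 Å.
Nearest neighbors lie along the body diagonal with √3·a = 8r, so r = 0.2165 × a = 1.41 Å.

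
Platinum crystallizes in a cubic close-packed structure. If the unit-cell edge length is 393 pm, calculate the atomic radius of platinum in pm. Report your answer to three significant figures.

In an FCC lattice, atoms touch along the face diagonal, so √2·a = 4r.
r = √2·a/4 = 1.4142 × 393 / 4 = 139 pm.

139 pm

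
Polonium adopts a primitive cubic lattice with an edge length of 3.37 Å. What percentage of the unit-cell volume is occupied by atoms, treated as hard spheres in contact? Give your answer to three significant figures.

In a simple cubic lattice atoms touch along the cell edge, so a = 2r, so r = 0.5000a = 1.685 Å.
Packing fraction = Z·(4/3)πr³ / a³ = 1 × (4/3)π × (1.685)³ / (3.37)³ = 0.5236 = 52.4%.

52.4%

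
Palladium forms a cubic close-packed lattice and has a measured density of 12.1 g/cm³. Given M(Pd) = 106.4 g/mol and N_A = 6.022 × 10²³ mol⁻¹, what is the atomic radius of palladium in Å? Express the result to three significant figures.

For an FCC cell (Z = 4), a³ = Z·M/(N_A·ρ) = 4 × 106.4 / (6.022 × 10²³ × 12.10) = 5.841 × 10^-23 cm³, so a = 3.880 × 10^-8 cm = 3.880 Å.
Atoms touch along the face diagonal, so √2·a = 4r, so r = 0.3536 × a = 1.37 Å.

1.37 Å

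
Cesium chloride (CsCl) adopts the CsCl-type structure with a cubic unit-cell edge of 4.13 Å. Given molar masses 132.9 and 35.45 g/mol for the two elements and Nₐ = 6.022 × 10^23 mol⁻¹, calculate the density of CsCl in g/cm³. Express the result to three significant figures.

3.97 g/cm³

The CsCl-type structure contains Z = 1 formula unit per cell; M(CsCl) = 132.9 + 35.45 = 168.35 g/mol.
a³ = (4.130 × 10^-8 cm)³ = 7.044 × 10^-23 cm³.
ρ = 1 × 168.35 / (6.022 × 10²³ × 7.044 × 10^-23) = 3.968 g/cm³.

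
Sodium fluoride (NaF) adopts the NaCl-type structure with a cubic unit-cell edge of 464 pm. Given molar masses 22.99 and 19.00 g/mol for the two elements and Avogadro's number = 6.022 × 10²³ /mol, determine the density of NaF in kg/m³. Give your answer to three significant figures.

2790 kg/m³

The NaCl-type structure contains Z = 4 formula units per cell; M(NaF) = 22.99 + 19.00 = 41.99 g/mol.
a³ = (4.640 × 10^-8 cm)³ = 9.990 × 10^-23 cm³.
ρ = 4 × 41.99 / (6.022 × 10²³ × 9.990 × 10^-23) = 2.792 g/cm³ = 2790 kg/m³.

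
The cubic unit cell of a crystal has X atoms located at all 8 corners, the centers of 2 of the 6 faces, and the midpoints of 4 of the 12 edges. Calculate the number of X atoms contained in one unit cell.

Corner atoms are shared by 8 cells (1/8 each), face atoms by 2 (1/2 each), edge atoms by 4 (1/4 each).
Net atoms = 8 × 1/8 + 2 × 1/2 + 4 × 1/4 = 1 + 1 + 1 = 3.

3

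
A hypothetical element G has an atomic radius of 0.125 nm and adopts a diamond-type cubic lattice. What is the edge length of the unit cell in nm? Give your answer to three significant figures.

In a diamond cubic lattice, nearest neighbors lie along the body diagonal with √3·a = 8r.
a = 8r/√3 = 8 × 0.125 / 1.7321 = 0.577 nm.

0.577 nm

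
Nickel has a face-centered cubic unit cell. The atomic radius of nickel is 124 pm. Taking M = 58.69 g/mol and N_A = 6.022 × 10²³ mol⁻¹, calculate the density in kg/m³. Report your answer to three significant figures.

In an FCC lattice, atoms touch along the face diagonal, so √2·a = 4r, giving a = 350.7 pm = 3.507 × 10^-8 cm.
With Z = 4, ρ = Z·M/(N_A·a³) = 4 × 58.69 / (6.022 × 10²³ × 4.314 × 10^-23) = 9.036 g/cm³ = 9040 kg/m³.

9040 kg/m³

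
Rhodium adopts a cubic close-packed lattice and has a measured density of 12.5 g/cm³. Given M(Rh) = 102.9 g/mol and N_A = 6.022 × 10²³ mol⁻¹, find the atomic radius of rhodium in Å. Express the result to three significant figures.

1.34 Å

For an FCC cell (Z = 4), a³ = Z·M/(N_A·ρ) = 4 × 102.9 / (6.022 × 10²³ × 12.50) = 5.468 × 10^-23 cm³, so a = 3.796 × 10^-8 cm = 3.796 Å.
Atoms touch along the face diagonal, so √2·a = 4r, so r = 0.3536 × a = 1.34 Å.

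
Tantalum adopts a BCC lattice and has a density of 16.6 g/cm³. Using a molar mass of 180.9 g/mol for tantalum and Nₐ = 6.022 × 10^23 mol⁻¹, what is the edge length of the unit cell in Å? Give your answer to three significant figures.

With Z = 2 atoms per BCC cell, a³ = Z·M/(N_A·ρ) = 2 × 180.9 / (6.022 × 10²³ × 16.60 g/cm³) = 3.619 × 10^-23 cm³.
a = (3.619 × 10^-23)^(1/3) = 3.308 × 10^-8 cm = 3.31 Å.

3.31 Å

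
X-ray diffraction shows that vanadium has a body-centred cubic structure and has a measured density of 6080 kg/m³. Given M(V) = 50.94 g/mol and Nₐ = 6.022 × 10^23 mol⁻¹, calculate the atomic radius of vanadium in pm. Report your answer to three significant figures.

For a BCC cell (Z = 2), a³ = Z·M/(N_A·ρ) = 2 × 50.94 / (6.022 × 10²³ × 6.080) = 2.783 × 10^-23 cm³, so a = 3.030 × 10^-8 cm = 303.0 pm.
Atoms touch along the body diagonal, so √3·a = 4r, so r = 0.4330 × a = 131 pm.

131 pm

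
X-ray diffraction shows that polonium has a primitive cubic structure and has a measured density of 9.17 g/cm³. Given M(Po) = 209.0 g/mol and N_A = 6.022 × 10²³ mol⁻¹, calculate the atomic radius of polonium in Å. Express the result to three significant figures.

1.68 Å

For a simple cubic cell (Z = 1), a³ = Z·M/(N_A·ρ) = 1 × 209.0 / (6.022 × 10²³ × 9.170) = 3.785 × 10^-23 cm³, so a = 3.357 × 10^-8 cm = 3.357 Å.
Atoms touch along the cell edge, so a = 2r, so r = 0.5000 × a = 1.68 Å.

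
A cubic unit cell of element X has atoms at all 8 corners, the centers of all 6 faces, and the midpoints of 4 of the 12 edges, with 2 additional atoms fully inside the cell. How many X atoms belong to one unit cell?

Corner atoms are shared by 8 cells (1/8 each), face atoms by 2 (1/2 each), edge atoms by 4 (1/4 each), interior atoms are unshared.
Net atoms = 8 × 1/8 + 6 × 1/2 + 4 × 1/4 + 2 = 1 + 3 + 1 + 2 = 7.

7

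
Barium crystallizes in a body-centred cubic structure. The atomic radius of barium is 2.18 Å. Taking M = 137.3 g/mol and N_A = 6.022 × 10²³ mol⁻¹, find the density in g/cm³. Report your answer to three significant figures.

In a BCC lattice, atoms touch along the body diagonal, so √3·a = 4r, giving a = 5.034 Å = 5.034 × 10^-8 cm.
With Z = 2, ρ = Z·M/(N_A·a³) = 2 × 137.3 / (6.022 × 10²³ × 1.276 × 10^-22) = 3.573 g/cm³.

3.57 g/cm³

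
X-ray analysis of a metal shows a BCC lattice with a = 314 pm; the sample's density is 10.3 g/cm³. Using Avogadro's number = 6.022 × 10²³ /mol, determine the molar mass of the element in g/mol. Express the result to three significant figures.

A BCC cell has Z = 2 atoms; a = 3.140 × 10^-8 cm.
M = ρ·N_A·a³/Z = 10.3 × 6.022 × 10²³ × 3.096 × 10^-23 / 2 = 96.0 g/mol.

96.0 g/mol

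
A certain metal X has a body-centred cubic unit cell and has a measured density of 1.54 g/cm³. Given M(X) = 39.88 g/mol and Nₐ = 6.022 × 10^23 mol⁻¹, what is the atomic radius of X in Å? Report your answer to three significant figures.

For a BCC cell (Z = 2), a³ = Z·M/(N_A·ρ) = 2 × 39.88 / (6.022 × 10²³ × 1.540) = 8.600 × 10^-23 cm³, so a = 4.414 × 10^-8 cm = 4.414 Å.
Atoms touch along the body diagonal, so √3·a = 4r, so r = 0.4330 × a = 1.91 Å.

1.91 Å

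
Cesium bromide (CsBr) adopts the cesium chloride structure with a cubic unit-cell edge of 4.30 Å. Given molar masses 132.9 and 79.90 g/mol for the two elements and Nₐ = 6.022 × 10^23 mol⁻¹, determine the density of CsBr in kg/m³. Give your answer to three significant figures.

The cesium chloride structure contains Z = 1 formula unit per cell; M(CsBr) = 132.9 + 79.90 = 212.8 g/mol.
a³ = (4.300 × 10^-8 cm)³ = 7.951 × 10^-23 cm³.
ρ = 1 × 212.8 / (6.022 × 10²³ × 7.951 × 10^-23) = 4.445 g/cm³ = 4440 kg/m³.

4440 kg/m³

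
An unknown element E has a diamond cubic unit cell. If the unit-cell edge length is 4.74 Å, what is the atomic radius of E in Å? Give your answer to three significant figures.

In a diamond cubic lattice, nearest neighbors lie along the body diagonal with √3·a = 8r.
r = √3·a/8 = 1.7321 × 4.74 / 8 = 1.03 Å.

1.03 Å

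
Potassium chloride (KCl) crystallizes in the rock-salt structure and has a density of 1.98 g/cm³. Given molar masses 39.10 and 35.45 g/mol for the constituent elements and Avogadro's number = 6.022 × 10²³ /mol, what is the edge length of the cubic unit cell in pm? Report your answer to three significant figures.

630 pm

M(KCl) = 74.55 g/mol; Z = 4 formula units per cell.
a³ = Z·M/(N_A·ρ) = 4 × 74.55 / (6.022 × 10²³ × 1.98) = 2.501 × 10^-22 cm³, so a = 6.300 × 10^-8 cm = 630 pm.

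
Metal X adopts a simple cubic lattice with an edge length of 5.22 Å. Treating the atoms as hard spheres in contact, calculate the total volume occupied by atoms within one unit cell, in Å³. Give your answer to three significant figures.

74.5 Å³

In a simple cubic lattice atoms touch along the cell edge, so a = 2r, so r = 0.5000a = 2.610 Å.
V_atoms = Z × (4/3)πr³ = 1 × (4/3)π × (2.610)³ = 74.5 Å³.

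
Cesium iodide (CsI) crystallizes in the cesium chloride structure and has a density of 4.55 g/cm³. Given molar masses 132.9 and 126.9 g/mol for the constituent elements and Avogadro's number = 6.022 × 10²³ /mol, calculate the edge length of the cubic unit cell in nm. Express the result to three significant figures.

M(CsI) = 259.8 g/mol; Z = 1 formula unit per cell.
a³ = Z·M/(N_A·ρ) = 1 × 259.8 / (6.022 × 10²³ × 4.55) = 9.482 × 10^-23 cm³, so a = 4.560 × 10^-8 cm = 0.456 nm.

0.456 nm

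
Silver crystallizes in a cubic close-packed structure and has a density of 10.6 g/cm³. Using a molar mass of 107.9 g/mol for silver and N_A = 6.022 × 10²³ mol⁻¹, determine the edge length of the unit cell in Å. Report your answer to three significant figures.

With Z = 4 atoms per FCC cell, a³ = Z·M/(N_A·ρ) = 4 × 107.9 / (6.022 × 10²³ × 10.60 g/cm³) = 6.761 × 10^-23 cm³.
a = (6.761 × 10^-23)^(1/3) = 4.074 × 10^-8 cm = 4.07 Å.

4.07 Å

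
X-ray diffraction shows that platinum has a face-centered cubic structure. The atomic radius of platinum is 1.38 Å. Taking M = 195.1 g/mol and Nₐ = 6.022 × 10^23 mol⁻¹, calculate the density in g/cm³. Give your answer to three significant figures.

In an FCC lattice, atoms touch along the face diagonal, so √2·a = 4r, giving a = 3.903 Å = 3.903 × 10^-8 cm.
With Z = 4, ρ = Z·M/(N_A·a³) = 4 × 195.1 / (6.022 × 10²³ × 5.947 × 10^-23) = 21.79 g/cm³.

21.8 g/cm³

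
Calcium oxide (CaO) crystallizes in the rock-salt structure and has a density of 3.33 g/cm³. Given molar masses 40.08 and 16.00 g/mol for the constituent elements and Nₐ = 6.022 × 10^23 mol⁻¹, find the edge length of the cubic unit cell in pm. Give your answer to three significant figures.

482 pm

M(CaO) = 56.08 g/mol; Z = 4 formula units per cell.
a³ = Z·M/(N_A·ρ) = 4 × 56.08 / (6.022 × 10²³ × 3.33) = 1.119 × 10^-22 cm³, so a = 4.818 × 10^-8 cm = 482 pm.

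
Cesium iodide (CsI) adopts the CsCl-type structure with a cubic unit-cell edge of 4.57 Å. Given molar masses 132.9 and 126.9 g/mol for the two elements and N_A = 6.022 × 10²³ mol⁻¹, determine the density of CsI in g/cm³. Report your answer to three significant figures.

The CsCl-type structure contains Z = 1 formula unit per cell; M(CsI) = 132.9 + 126.9 = 259.8 g/mol.
a³ = (4.570 × 10^-8 cm)³ = 9.544 × 10^-23 cm³.
ρ = 1 × 259.8 / (6.022 × 10²³ × 9.544 × 10^-23) = 4.520 g/cm³.

4.52 g/cm³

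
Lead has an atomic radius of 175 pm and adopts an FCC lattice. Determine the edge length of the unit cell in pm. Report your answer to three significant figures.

495 pm

In an FCC lattice, atoms touch along the face diagonal, so √2·a = 4r.
a = 4r/√2 = 4 × 175 / 1.4142 = 495 pm.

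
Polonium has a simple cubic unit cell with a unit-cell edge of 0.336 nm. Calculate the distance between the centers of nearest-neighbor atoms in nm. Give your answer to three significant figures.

In a simple cubic structure, atoms touch along the cell edge, so a = 2r; the nearest-neighbor distance equals 2r = 1.000·a.
d = 1.000 × 0.336 = 0.336 nm.

0.336 nm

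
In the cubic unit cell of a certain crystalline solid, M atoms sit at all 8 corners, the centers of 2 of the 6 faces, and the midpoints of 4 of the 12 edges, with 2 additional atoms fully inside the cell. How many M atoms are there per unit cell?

5

Corner atoms are shared by 8 cells (1/8 each), face atoms by 2 (1/2 each), edge atoms by 4 (1/4 each), interior atoms are unshared.
Net atoms = 8 × 1/8 + 2 × 1/2 + 4 × 1/4 + 2 = 1 + 1 + 1 + 2 = 5.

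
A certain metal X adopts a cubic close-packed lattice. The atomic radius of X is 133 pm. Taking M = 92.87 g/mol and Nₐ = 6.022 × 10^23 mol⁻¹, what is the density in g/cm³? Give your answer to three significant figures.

11.6 g/cm³

In an FCC lattice, atoms touch along the face diagonal, so √2·a = 4r, giving a = 376.2 pm = 3.762 × 10^-8 cm.
With Z = 4, ρ = Z·M/(N_A·a³) = 4 × 92.87 / (6.022 × 10²³ × 5.323 × 10^-23) = 11.59 g/cm³.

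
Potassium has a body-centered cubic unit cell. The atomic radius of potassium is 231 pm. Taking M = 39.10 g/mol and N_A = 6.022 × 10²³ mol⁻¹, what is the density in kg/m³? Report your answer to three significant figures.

855 kg/m³

In a BCC lattice, atoms touch along the body diagonal, so √3·a = 4r, giving a = 533.5 pm = 5.335 × 10^-8 cm.
With Z = 2, ρ = Z·M/(N_A·a³) = 2 × 39.10 / (6.022 × 10²³ × 1.518 × 10^-22) = 0.8553 g/cm³ = 855 kg/m³.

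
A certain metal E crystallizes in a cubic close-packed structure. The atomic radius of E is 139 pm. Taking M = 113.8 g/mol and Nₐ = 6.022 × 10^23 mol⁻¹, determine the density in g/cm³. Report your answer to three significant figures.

12.4 g/cm³

In an FCC lattice, atoms touch along the face diagonal, so √2·a = 4r, giving a = 393.2 pm = 3.932 × 10^-8 cm.
With Z = 4, ρ = Z·M/(N_A·a³) = 4 × 113.8 / (6.022 × 10²³ × 6.077 × 10^-23) = 12.44 g/cm³.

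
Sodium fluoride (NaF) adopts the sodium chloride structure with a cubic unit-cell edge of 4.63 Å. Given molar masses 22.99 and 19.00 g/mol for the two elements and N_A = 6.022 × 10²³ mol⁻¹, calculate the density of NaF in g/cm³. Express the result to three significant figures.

The sodium chloride structure contains Z = 4 formula units per cell; M(NaF) = 22.99 + 19.00 = 41.99 g/mol.
a³ = (4.630 × 10^-8 cm)³ = 9.925 × 10^-23 cm³.
ρ = 4 × 41.99 / (6.022 × 10²³ × 9.925 × 10^-23) = 2.810 g/cm³.

2.81 g/cm³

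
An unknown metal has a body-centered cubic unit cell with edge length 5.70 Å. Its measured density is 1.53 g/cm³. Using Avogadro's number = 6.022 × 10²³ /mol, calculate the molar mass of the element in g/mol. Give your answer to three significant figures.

A BCC cell has Z = 2 atoms; a = 5.700 × 10^-8 cm.
M = ρ·N_A·a³/Z = 1.53 × 6.022 × 10²³ × 1.852 × 10^-22 / 2 = 85.3 g/mol.

85.3 g/mol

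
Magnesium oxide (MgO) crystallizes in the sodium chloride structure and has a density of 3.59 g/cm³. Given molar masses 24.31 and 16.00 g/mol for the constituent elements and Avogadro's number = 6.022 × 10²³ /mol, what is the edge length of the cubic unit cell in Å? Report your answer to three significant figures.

4.21 Å

M(MgO) = 40.31 g/mol; Z = 4 formula units per cell.
a³ = Z·M/(N_A·ρ) = 4 × 40.31 / (6.022 × 10²³ × 3.59) = 7.458 × 10^-23 cm³, so a = 4.209 × 10^-8 cm = 4.21 Å.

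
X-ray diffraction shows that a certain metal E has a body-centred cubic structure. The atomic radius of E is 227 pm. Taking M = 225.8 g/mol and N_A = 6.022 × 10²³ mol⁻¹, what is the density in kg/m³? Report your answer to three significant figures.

In a BCC lattice, atoms touch along the body diagonal, so √3·a = 4r, giving a = 524.2 pm = 5.242 × 10^-8 cm.
With Z = 2, ρ = Z·M/(N_A·a³) = 2 × 225.8 / (6.022 × 10²³ × 1.441 × 10^-22) = 5.205 g/cm³ = 5210 kg/m³.

5210 kg/m³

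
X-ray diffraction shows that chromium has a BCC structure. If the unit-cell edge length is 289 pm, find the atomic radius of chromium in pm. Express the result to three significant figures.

125 pm

In a BCC lattice, atoms touch along the body diagonal, so √3·a = 4r.
r = √3·a/4 = 1.7321 × 289 / 4 = 125 pm.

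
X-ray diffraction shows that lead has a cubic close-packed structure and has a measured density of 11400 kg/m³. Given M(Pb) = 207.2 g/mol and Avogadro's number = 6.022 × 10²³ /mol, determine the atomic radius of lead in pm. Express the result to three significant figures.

175 pm

For an FCC cell (Z = 4), a³ = Z·M/(N_A·ρ) = 4 × 207.2 / (6.022 × 10²³ × 11.40) = 1.207 × 10^-22 cm³, so a = 4.942 × 10^-8 cm = 494.2 pm.
Atoms touch along the face diagonal, so √2·a = 4r, so r = 0.3536 × a = 175 pm.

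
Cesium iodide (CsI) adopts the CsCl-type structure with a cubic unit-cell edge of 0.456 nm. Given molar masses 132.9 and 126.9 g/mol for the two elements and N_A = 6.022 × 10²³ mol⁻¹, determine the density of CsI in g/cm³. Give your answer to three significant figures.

4.55 g/cm³

The CsCl-type structure contains Z = 1 formula unit per cell; M(CsI) = 132.9 + 126.9 = 259.8 g/mol.
a³ = (4.560 × 10^-8 cm)³ = 9.482 × 10^-23 cm³.
ρ = 1 × 259.8 / (6.022 × 10²³ × 9.482 × 10^-23) = 4.550 g/cm³.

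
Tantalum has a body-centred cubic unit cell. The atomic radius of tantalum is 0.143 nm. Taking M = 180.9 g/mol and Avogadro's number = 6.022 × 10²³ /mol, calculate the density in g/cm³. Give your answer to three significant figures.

In a BCC lattice, atoms touch along the body diagonal, so √3·a = 4r, giving a = 0.3302 nm = 3.302 × 10^-8 cm.
With Z = 2, ρ = Z·M/(N_A·a³) = 2 × 180.9 / (6.022 × 10²³ × 3.602 × 10^-23) = 16.68 g/cm³.

16.7 g/cm³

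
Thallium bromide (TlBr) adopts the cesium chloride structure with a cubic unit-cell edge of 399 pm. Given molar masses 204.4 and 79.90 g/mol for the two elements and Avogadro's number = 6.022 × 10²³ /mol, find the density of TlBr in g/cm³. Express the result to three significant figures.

The cesium chloride structure contains Z = 1 formula unit per cell; M(TlBr) = 204.4 + 79.90 = 284.3 g/mol.
a³ = (3.990 × 10^-8 cm)³ = 6.352 × 10^-23 cm³.
ρ = 1 × 284.3 / (6.022 × 10²³ × 6.352 × 10^-23) = 7.432 g/cm³.

7.43 g/cm³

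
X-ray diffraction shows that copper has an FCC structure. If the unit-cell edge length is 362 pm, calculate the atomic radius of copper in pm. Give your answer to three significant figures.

128 pm

In an FCC lattice, atoms touch along the face diagonal, so √2·a = 4r.
r = √2·a/4 = 1.4142 × 362 / 4 = 128 pm.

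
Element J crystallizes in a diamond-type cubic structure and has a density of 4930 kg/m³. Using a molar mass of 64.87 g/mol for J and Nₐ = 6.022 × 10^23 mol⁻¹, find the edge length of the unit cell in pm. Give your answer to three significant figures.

With Z = 8 atoms per diamond cubic cell, a³ = Z·M/(N_A·ρ) = 8 × 64.87 / (6.022 × 10²³ × 4.930 g/cm³) = 1.748 × 10^-22 cm³.
a = (1.748 × 10^-22)^(1/3) = 5.591 × 10^-8 cm = 559 pm.

559 pm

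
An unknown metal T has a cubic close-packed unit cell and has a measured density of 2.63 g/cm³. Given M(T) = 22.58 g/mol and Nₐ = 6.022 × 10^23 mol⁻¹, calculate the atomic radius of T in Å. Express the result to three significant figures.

For an FCC cell (Z = 4), a³ = Z·M/(N_A·ρ) = 4 × 22.58 / (6.022 × 10²³ × 2.630) = 5.703 × 10^-23 cm³, so a = 3.849 × 10^-8 cm = 3.849 Å.
Atoms touch along the face diagonal, so √2·a = 4r, so r = 0.3536 × a = 1.36 Å.

1.36 Å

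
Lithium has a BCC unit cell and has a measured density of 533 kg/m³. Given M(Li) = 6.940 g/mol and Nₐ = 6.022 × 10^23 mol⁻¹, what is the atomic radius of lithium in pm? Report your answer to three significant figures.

152 pm

For a BCC cell (Z = 2), a³ = Z·M/(N_A·ρ) = 2 × 6.940 / (6.022 × 10²³ × 0.5330) = 4.324 × 10^-23 cm³, so a = 3.510 × 10^-8 cm = 351.0 pm.
Atoms touch along the body diagonal, so √3·a = 4r, so r = 0.4330 × a = 152 pm.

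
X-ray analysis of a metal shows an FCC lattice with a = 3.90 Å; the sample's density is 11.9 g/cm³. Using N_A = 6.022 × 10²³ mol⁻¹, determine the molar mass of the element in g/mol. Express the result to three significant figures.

An FCC cell has Z = 4 atoms; a = 3.900 × 10^-8 cm.
M = ρ·N_A·a³/Z = 11.9 × 6.022 × 10²³ × 5.932 × 10^-23 / 4 = 106 g/mol.

106 g/mol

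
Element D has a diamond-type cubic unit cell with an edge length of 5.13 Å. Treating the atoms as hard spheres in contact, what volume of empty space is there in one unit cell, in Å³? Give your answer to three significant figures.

89.1 Å³

In a diamond cubic lattice nearest neighbors lie along the body diagonal with √3·a = 8r, so r = 0.2165a = 1.111 Å.
V_cell = a³ = 135.0 Å³; V_atoms = 8 × (4/3)πr³ = 45.91 Å³.
Empty space = 135.0 − 45.91 = 89.1 Å³.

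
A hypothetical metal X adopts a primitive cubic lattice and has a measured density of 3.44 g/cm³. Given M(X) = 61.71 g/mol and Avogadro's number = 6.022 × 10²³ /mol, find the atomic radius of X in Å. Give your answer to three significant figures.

For a simple cubic cell (Z = 1), a³ = Z·M/(N_A·ρ) = 1 × 61.71 / (6.022 × 10²³ × 3.440) = 2.979 × 10^-23 cm³, so a = 3.100 × 10^-8 cm = 3.100 Å.
Atoms touch along the cell edge, so a = 2r, so r = 0.5000 × a = 1.55 Å.

1.55 Å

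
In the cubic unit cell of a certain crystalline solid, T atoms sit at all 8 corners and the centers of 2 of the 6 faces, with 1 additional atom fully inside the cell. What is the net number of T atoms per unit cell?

Corner atoms are shared by 8 cells (1/8 each), face atoms by 2 (1/2 each), interior atoms are unshared.
Net atoms = 8 × 1/8 + 2 × 1/2 + 1 = 1 + 1 + 1 = 3.

3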